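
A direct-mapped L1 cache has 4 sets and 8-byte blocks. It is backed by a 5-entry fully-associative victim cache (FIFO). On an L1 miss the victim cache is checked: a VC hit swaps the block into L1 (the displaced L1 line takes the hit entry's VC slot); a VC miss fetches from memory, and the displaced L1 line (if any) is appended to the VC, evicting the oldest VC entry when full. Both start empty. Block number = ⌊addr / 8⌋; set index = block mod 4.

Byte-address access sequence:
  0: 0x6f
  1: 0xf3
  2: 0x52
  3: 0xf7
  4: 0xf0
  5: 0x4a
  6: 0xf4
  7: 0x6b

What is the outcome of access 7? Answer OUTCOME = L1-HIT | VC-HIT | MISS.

#0 0x6f→b13/s1 MISS; vc=[]
#1 0xf3→b30/s2 MISS; vc=[]
#2 0x52→b10/s2 MISS; vc=[30]
#3 0xf7→b30/s2 VC-HIT; vc=[10]
#4 0xf0→b30/s2 L1-HIT; vc=[10]
#5 0x4a→b9/s1 MISS; vc=[10,13]
#6 0xf4→b30/s2 L1-HIT; vc=[10,13]
#7 0x6b→b13/s1 VC-HIT; vc=[10,9]

OUTCOME = VC-HIT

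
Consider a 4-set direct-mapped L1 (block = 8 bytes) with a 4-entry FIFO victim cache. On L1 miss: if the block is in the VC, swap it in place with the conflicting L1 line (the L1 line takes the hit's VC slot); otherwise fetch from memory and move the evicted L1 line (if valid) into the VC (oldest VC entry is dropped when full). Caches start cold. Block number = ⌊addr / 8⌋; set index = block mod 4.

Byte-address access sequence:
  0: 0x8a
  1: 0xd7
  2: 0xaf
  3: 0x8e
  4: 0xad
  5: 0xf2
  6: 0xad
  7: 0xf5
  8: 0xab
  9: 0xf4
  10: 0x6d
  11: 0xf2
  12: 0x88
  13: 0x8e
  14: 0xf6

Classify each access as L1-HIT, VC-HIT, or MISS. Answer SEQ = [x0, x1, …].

SEQ = [MISS, MISS, MISS, VC-HIT, VC-HIT, MISS, L1-HIT, L1-HIT, L1-HIT, L1-HIT, MISS, L1-HIT, VC-HIT, L1-HIT, L1-HIT]

  [0] addr=0x8a blk=17 s=1: MISS | VC []
  [1] addr=0xd7 blk=26 s=2: MISS | VC []
  [2] addr=0xaf blk=21 s=1: MISS | VC [17]
  [3] addr=0x8e blk=17 s=1: VC-HIT | VC [21]
  [4] addr=0xad blk=21 s=1: VC-HIT | VC [17]
  [5] addr=0xf2 blk=30 s=2: MISS | VC [17, 26]
  [6] addr=0xad blk=21 s=1: L1-HIT | VC [17, 26]
  [7] addr=0xf5 blk=30 s=2: L1-HIT | VC [17, 26]
  [8] addr=0xab blk=21 s=1: L1-HIT | VC [17, 26]
  [9] addr=0xf4 blk=30 s=2: L1-HIT | VC [17, 26]
  [10] addr=0x6d blk=13 s=1: MISS | VC [17, 26, 21]
  [11] addr=0xf2 blk=30 s=2: L1-HIT | VC [17, 26, 21]
  [12] addr=0x88 blk=17 s=1: VC-HIT | VC [13, 26, 21]
  [13] addr=0x8e blk=17 s=1: L1-HIT | VC [13, 26, 21]
  [14] addr=0xf6 blk=30 s=2: L1-HIT | VC [13, 26, 21]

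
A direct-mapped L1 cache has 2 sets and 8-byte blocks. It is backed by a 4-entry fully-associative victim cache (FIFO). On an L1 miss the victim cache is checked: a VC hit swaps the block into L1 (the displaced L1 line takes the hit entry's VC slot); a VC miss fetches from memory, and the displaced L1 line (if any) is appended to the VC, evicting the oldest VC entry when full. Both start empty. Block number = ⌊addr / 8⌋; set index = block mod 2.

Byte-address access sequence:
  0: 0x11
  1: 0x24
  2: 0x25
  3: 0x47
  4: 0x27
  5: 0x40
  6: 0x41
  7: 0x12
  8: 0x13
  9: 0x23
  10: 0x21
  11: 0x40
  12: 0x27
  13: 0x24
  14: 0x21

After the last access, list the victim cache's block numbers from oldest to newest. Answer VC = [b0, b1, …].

VC = [8, 2]

0: 0x11 (blk 2, set 0) → MISS  vc=[]
1: 0x24 (blk 4, set 0) → MISS  vc=[2]
2: 0x25 (blk 4, set 0) → L1-HIT  vc=[2]
3: 0x47 (blk 8, set 0) → MISS  vc=[2, 4]
4: 0x27 (blk 4, set 0) → VC-HIT  vc=[2, 8]
5: 0x40 (blk 8, set 0) → VC-HIT  vc=[2, 4]
6: 0x41 (blk 8, set 0) → L1-HIT  vc=[2, 4]
7: 0x12 (blk 2, set 0) → VC-HIT  vc=[8, 4]
8: 0x13 (blk 2, set 0) → L1-HIT  vc=[8, 4]
9: 0x23 (blk 4, set 0) → VC-HIT  vc=[8, 2]
10: 0x21 (blk 4, set 0) → L1-HIT  vc=[8, 2]
11: 0x40 (blk 8, set 0) → VC-HIT  vc=[4, 2]
12: 0x27 (blk 4, set 0) → VC-HIT  vc=[8, 2]
13: 0x24 (blk 4, set 0) → L1-HIT  vc=[8, 2]
14: 0x21 (blk 4, set 0) → L1-HIT  vc=[8, 2]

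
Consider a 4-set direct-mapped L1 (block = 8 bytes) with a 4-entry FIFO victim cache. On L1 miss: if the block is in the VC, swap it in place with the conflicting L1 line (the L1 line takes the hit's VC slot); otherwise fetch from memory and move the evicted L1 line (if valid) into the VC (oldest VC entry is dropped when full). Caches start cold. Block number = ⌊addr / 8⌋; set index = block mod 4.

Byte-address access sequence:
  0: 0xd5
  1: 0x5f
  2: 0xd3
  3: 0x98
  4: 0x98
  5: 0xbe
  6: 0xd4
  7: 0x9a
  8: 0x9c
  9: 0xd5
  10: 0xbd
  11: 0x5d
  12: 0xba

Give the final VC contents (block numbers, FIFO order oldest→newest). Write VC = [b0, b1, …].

VC = [11, 19]

  [0] addr=0xd5 blk=26 s=2: MISS | VC []
  [1] addr=0x5f blk=11 s=3: MISS | VC []
  [2] addr=0xd3 blk=26 s=2: L1-HIT | VC []
  [3] addr=0x98 blk=19 s=3: MISS | VC [11]
  [4] addr=0x98 blk=19 s=3: L1-HIT | VC [11]
  [5] addr=0xbe blk=23 s=3: MISS | VC [11, 19]
  [6] addr=0xd4 blk=26 s=2: L1-HIT | VC [11, 19]
  [7] addr=0x9a blk=19 s=3: VC-HIT | VC [11, 23]
  [8] addr=0x9c blk=19 s=3: L1-HIT | VC [11, 23]
  [9] addr=0xd5 blk=26 s=2: L1-HIT | VC [11, 23]
  [10] addr=0xbd blk=23 s=3: VC-HIT | VC [11, 19]
  [11] addr=0x5d blk=11 s=3: VC-HIT | VC [23, 19]
  [12] addr=0xba blk=23 s=3: VC-HIT | VC [11, 19]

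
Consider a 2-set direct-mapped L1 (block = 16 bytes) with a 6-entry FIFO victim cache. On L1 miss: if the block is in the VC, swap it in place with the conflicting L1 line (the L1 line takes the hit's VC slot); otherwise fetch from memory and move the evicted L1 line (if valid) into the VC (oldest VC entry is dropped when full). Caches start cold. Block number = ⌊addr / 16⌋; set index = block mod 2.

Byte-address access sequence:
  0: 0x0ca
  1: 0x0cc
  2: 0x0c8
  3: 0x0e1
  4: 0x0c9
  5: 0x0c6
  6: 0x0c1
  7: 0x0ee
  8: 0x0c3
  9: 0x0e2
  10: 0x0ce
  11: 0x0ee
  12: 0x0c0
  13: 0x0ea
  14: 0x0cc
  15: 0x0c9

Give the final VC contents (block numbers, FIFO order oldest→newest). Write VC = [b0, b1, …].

#0 0xca→b12/s0 MISS; vc=[]
#1 0xcc→b12/s0 L1-HIT; vc=[]
#2 0xc8→b12/s0 L1-HIT; vc=[]
#3 0xe1→b14/s0 MISS; vc=[12]
#4 0xc9→b12/s0 VC-HIT; vc=[14]
#5 0xc6→b12/s0 L1-HIT; vc=[14]
#6 0xc1→b12/s0 L1-HIT; vc=[14]
#7 0xee→b14/s0 VC-HIT; vc=[12]
#8 0xc3→b12/s0 VC-HIT; vc=[14]
#9 0xe2→b14/s0 VC-HIT; vc=[12]
#10 0xce→b12/s0 VC-HIT; vc=[14]
#11 0xee→b14/s0 VC-HIT; vc=[12]
#12 0xc0→b12/s0 VC-HIT; vc=[14]
#13 0xea→b14/s0 VC-HIT; vc=[12]
#14 0xcc→b12/s0 VC-HIT; vc=[14]
#15 0xc9→b12/s0 L1-HIT; vc=[14]

VC = [14]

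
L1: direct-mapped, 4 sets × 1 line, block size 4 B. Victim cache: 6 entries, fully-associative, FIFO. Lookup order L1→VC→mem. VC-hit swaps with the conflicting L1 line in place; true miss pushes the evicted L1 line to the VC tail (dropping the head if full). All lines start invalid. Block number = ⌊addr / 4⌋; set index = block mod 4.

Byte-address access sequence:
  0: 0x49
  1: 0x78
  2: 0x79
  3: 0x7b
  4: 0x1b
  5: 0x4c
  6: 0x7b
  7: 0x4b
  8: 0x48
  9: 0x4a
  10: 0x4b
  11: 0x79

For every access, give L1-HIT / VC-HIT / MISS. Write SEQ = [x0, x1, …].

  [0] addr=0x49 blk=18 s=2: MISS | VC []
  [1] addr=0x78 blk=30 s=2: MISS | VC [18]
  [2] addr=0x79 blk=30 s=2: L1-HIT | VC [18]
  [3] addr=0x7b blk=30 s=2: L1-HIT | VC [18]
  [4] addr=0x1b blk=6 s=2: MISS | VC [18, 30]
  [5] addr=0x4c blk=19 s=3: MISS | VC [18, 30]
  [6] addr=0x7b blk=30 s=2: VC-HIT | VC [18, 6]
  [7] addr=0x4b blk=18 s=2: VC-HIT | VC [30, 6]
  [8] addr=0x48 blk=18 s=2: L1-HIT | VC [30, 6]
  [9] addr=0x4a blk=18 s=2: L1-HIT | VC [30, 6]
  [10] addr=0x4b blk=18 s=2: L1-HIT | VC [30, 6]
  [11] addr=0x79 blk=30 s=2: VC-HIT | VC [18, 6]

SEQ = [MISS, MISS, L1-HIT, L1-HIT, MISS, MISS, VC-HIT, VC-HIT, L1-HIT, L1-HIT, L1-HIT, VC-HIT]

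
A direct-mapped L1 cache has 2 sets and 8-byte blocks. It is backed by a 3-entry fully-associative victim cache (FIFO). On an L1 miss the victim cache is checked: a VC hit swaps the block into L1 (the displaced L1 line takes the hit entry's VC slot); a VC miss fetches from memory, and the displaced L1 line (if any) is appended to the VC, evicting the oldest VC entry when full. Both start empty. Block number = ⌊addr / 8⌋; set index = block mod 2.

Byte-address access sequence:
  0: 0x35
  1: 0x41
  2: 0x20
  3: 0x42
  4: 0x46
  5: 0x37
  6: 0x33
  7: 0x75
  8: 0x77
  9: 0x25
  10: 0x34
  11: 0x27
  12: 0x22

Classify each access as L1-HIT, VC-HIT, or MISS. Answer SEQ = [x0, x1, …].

SEQ = [MISS, MISS, MISS, VC-HIT, L1-HIT, VC-HIT, L1-HIT, MISS, L1-HIT, VC-HIT, VC-HIT, VC-HIT, L1-HIT]

  [0] addr=0x35 blk=6 s=0: MISS | VC []
  [1] addr=0x41 blk=8 s=0: MISS | VC [6]
  [2] addr=0x20 blk=4 s=0: MISS | VC [6, 8]
  [3] addr=0x42 blk=8 s=0: VC-HIT | VC [6, 4]
  [4] addr=0x46 blk=8 s=0: L1-HIT | VC [6, 4]
  [5] addr=0x37 blk=6 s=0: VC-HIT | VC [8, 4]
  [6] addr=0x33 blk=6 s=0: L1-HIT | VC [8, 4]
  [7] addr=0x75 blk=14 s=0: MISS | VC [8, 4, 6]
  [8] addr=0x77 blk=14 s=0: L1-HIT | VC [8, 4, 6]
  [9] addr=0x25 blk=4 s=0: VC-HIT | VC [8, 14, 6]
  [10] addr=0x34 blk=6 s=0: VC-HIT | VC [8, 14, 4]
  [11] addr=0x27 blk=4 s=0: VC-HIT | VC [8, 14, 6]
  [12] addr=0x22 blk=4 s=0: L1-HIT | VC [8, 14, 6]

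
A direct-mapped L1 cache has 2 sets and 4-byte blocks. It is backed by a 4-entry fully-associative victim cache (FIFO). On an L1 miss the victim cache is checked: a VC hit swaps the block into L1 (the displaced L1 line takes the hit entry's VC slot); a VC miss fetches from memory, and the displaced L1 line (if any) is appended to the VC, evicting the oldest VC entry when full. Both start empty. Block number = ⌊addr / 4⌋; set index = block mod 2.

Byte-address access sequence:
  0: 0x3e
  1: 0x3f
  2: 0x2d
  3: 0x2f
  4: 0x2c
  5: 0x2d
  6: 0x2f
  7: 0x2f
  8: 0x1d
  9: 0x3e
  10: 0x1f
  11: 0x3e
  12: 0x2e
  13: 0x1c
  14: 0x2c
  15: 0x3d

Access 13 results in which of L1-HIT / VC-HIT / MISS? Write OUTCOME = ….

OUTCOME = VC-HIT

  [0] addr=0x3e blk=15 s=1: MISS | VC []
  [1] addr=0x3f blk=15 s=1: L1-HIT | VC []
  [2] addr=0x2d blk=11 s=1: MISS | VC [15]
  [3] addr=0x2f blk=11 s=1: L1-HIT | VC [15]
  [4] addr=0x2c blk=11 s=1: L1-HIT | VC [15]
  [5] addr=0x2d blk=11 s=1: L1-HIT | VC [15]
  [6] addr=0x2f blk=11 s=1: L1-HIT | VC [15]
  [7] addr=0x2f blk=11 s=1: L1-HIT | VC [15]
  [8] addr=0x1d blk=7 s=1: MISS | VC [15, 11]
  [9] addr=0x3e blk=15 s=1: VC-HIT | VC [7, 11]
  [10] addr=0x1f blk=7 s=1: VC-HIT | VC [15, 11]
  [11] addr=0x3e blk=15 s=1: VC-HIT | VC [7, 11]
  [12] addr=0x2e blk=11 s=1: VC-HIT | VC [7, 15]
  [13] addr=0x1c blk=7 s=1: VC-HIT | VC [11, 15]
  [14] addr=0x2c blk=11 s=1: VC-HIT | VC [7, 15]
  [15] addr=0x3d blk=15 s=1: VC-HIT | VC [7, 11]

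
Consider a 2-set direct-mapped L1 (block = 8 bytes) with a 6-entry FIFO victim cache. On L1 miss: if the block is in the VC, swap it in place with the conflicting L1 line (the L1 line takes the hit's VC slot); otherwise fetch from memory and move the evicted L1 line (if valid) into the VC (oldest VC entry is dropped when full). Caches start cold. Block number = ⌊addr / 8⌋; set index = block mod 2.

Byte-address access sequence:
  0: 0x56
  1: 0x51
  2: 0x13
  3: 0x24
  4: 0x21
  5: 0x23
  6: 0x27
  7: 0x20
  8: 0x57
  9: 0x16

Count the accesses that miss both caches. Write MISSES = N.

  [0] addr=0x56 blk=10 s=0: MISS | VC []
  [1] addr=0x51 blk=10 s=0: L1-HIT | VC []
  [2] addr=0x13 blk=2 s=0: MISS | VC [10]
  [3] addr=0x24 blk=4 s=0: MISS | VC [10, 2]
  [4] addr=0x21 blk=4 s=0: L1-HIT | VC [10, 2]
  [5] addr=0x23 blk=4 s=0: L1-HIT | VC [10, 2]
  [6] addr=0x27 blk=4 s=0: L1-HIT | VC [10, 2]
  [7] addr=0x20 blk=4 s=0: L1-HIT | VC [10, 2]
  [8] addr=0x57 blk=10 s=0: VC-HIT | VC [4, 2]
  [9] addr=0x16 blk=2 s=0: VC-HIT | VC [4, 10]

MISSES = 3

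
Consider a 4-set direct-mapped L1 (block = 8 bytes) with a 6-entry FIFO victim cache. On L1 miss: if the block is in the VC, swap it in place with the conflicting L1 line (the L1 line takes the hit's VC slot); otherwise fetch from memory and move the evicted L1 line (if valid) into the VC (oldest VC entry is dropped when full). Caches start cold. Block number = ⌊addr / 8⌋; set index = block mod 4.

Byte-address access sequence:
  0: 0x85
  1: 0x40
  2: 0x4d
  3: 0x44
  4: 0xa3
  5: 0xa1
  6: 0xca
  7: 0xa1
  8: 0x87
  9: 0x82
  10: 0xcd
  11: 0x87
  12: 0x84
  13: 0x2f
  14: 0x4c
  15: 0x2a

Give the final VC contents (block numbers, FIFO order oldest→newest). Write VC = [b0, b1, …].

#0 0x85→b16/s0 MISS; vc=[]
#1 0x40→b8/s0 MISS; vc=[16]
#2 0x4d→b9/s1 MISS; vc=[16]
#3 0x44→b8/s0 L1-HIT; vc=[16]
#4 0xa3→b20/s0 MISS; vc=[16,8]
#5 0xa1→b20/s0 L1-HIT; vc=[16,8]
#6 0xca→b25/s1 MISS; vc=[16,8,9]
#7 0xa1→b20/s0 L1-HIT; vc=[16,8,9]
#8 0x87→b16/s0 VC-HIT; vc=[20,8,9]
#9 0x82→b16/s0 L1-HIT; vc=[20,8,9]
#10 0xcd→b25/s1 L1-HIT; vc=[20,8,9]
#11 0x87→b16/s0 L1-HIT; vc=[20,8,9]
#12 0x84→b16/s0 L1-HIT; vc=[20,8,9]
#13 0x2f→b5/s1 MISS; vc=[20,8,9,25]
#14 0x4c→b9/s1 VC-HIT; vc=[20,8,5,25]
#15 0x2a→b5/s1 VC-HIT; vc=[20,8,9,25]

VC = [20, 8, 9, 25]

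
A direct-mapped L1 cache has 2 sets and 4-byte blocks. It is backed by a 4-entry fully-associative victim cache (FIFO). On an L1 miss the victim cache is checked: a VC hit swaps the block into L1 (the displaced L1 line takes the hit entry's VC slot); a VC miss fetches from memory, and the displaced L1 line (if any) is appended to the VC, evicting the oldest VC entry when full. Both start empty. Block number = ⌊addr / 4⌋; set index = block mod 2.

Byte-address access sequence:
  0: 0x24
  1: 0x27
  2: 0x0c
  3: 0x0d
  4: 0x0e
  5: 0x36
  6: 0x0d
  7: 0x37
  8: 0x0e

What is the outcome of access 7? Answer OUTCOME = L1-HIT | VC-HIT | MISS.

OUTCOME = VC-HIT

0: 0x24 (blk 9, set 1) → MISS  vc=[]
1: 0x27 (blk 9, set 1) → L1-HIT  vc=[]
2: 0xc (blk 3, set 1) → MISS  vc=[9]
3: 0xd (blk 3, set 1) → L1-HIT  vc=[9]
4: 0xe (blk 3, set 1) → L1-HIT  vc=[9]
5: 0x36 (blk 13, set 1) → MISS  vc=[9, 3]
6: 0xd (blk 3, set 1) → VC-HIT  vc=[9, 13]
7: 0x37 (blk 13, set 1) → VC-HIT  vc=[9, 3]
8: 0xe (blk 3, set 1) → VC-HIT  vc=[9, 13]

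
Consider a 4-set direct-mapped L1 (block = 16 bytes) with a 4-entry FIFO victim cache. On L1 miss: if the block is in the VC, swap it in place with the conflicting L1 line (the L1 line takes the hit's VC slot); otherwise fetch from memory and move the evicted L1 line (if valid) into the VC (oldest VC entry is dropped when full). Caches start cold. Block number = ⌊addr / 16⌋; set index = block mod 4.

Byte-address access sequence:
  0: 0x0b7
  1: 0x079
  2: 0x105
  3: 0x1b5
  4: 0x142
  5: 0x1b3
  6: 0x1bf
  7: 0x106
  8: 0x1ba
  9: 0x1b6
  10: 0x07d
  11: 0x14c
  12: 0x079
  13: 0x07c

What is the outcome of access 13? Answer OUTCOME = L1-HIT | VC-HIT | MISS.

  [0] addr=0xb7 blk=11 s=3: MISS | VC []
  [1] addr=0x79 blk=7 s=3: MISS | VC [11]
  [2] addr=0x105 blk=16 s=0: MISS | VC [11]
  [3] addr=0x1b5 blk=27 s=3: MISS | VC [11, 7]
  [4] addr=0x142 blk=20 s=0: MISS | VC [11, 7, 16]
  [5] addr=0x1b3 blk=27 s=3: L1-HIT | VC [11, 7, 16]
  [6] addr=0x1bf blk=27 s=3: L1-HIT | VC [11, 7, 16]
  [7] addr=0x106 blk=16 s=0: VC-HIT | VC [11, 7, 20]
  [8] addr=0x1ba blk=27 s=3: L1-HIT | VC [11, 7, 20]
  [9] addr=0x1b6 blk=27 s=3: L1-HIT | VC [11, 7, 20]
  [10] addr=0x7d blk=7 s=3: VC-HIT | VC [11, 27, 20]
  [11] addr=0x14c blk=20 s=0: VC-HIT | VC [11, 27, 16]
  [12] addr=0x79 blk=7 s=3: L1-HIT | VC [11, 27, 16]
  [13] addr=0x7c blk=7 s=3: L1-HIT | VC [11, 27, 16]

OUTCOME = L1-HIT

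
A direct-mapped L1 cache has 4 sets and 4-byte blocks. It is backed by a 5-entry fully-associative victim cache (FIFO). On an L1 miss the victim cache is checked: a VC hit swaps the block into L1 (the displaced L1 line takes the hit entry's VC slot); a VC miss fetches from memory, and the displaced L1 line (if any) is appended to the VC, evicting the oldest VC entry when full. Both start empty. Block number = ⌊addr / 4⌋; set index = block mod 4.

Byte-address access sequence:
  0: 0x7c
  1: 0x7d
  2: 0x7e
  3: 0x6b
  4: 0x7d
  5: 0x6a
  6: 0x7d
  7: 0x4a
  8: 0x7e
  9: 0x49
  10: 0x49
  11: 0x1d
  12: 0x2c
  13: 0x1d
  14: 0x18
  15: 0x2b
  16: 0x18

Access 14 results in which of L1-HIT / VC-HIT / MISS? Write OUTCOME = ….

OUTCOME = MISS

#0 0x7c→b31/s3 MISS; vc=[]
#1 0x7d→b31/s3 L1-HIT; vc=[]
#2 0x7e→b31/s3 L1-HIT; vc=[]
#3 0x6b→b26/s2 MISS; vc=[]
#4 0x7d→b31/s3 L1-HIT; vc=[]
#5 0x6a→b26/s2 L1-HIT; vc=[]
#6 0x7d→b31/s3 L1-HIT; vc=[]
#7 0x4a→b18/s2 MISS; vc=[26]
#8 0x7e→b31/s3 L1-HIT; vc=[26]
#9 0x49→b18/s2 L1-HIT; vc=[26]
#10 0x49→b18/s2 L1-HIT; vc=[26]
#11 0x1d→b7/s3 MISS; vc=[26,31]
#12 0x2c→b11/s3 MISS; vc=[26,31,7]
#13 0x1d→b7/s3 VC-HIT; vc=[26,31,11]
#14 0x18→b6/s2 MISS; vc=[26,31,11,18]
#15 0x2b→b10/s2 MISS; vc=[26,31,11,18,6]
#16 0x18→b6/s2 VC-HIT; vc=[26,31,11,18,10]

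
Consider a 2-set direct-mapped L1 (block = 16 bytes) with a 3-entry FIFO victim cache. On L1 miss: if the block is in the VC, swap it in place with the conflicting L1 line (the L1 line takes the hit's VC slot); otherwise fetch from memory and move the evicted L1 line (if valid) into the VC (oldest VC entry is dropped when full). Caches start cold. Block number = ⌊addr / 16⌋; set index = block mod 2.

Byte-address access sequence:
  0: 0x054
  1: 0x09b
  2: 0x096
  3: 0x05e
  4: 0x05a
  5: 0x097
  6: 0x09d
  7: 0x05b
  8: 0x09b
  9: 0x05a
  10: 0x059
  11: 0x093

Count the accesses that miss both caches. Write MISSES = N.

MISSES = 2

0: 0x54 (blk 5, set 1) → MISS  vc=[]
1: 0x9b (blk 9, set 1) → MISS  vc=[5]
2: 0x96 (blk 9, set 1) → L1-HIT  vc=[5]
3: 0x5e (blk 5, set 1) → VC-HIT  vc=[9]
4: 0x5a (blk 5, set 1) → L1-HIT  vc=[9]
5: 0x97 (blk 9, set 1) → VC-HIT  vc=[5]
6: 0x9d (blk 9, set 1) → L1-HIT  vc=[5]
7: 0x5b (blk 5, set 1) → VC-HIT  vc=[9]
8: 0x9b (blk 9, set 1) → VC-HIT  vc=[5]
9: 0x5a (blk 5, set 1) → VC-HIT  vc=[9]
10: 0x59 (blk 5, set 1) → L1-HIT  vc=[9]
11: 0x93 (blk 9, set 1) → VC-HIT  vc=[5]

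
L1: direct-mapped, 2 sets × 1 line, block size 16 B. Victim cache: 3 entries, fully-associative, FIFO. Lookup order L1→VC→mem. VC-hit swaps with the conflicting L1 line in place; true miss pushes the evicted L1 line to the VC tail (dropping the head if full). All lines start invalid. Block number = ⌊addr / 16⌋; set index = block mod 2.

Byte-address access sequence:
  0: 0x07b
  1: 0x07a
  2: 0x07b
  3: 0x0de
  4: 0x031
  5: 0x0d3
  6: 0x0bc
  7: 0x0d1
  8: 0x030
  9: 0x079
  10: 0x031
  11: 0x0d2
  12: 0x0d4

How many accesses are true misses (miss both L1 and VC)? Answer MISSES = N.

0: 0x7b (blk 7, set 1) → MISS  vc=[]
1: 0x7a (blk 7, set 1) → L1-HIT  vc=[]
2: 0x7b (blk 7, set 1) → L1-HIT  vc=[]
3: 0xde (blk 13, set 1) → MISS  vc=[7]
4: 0x31 (blk 3, set 1) → MISS  vc=[7, 13]
5: 0xd3 (blk 13, set 1) → VC-HIT  vc=[7, 3]
6: 0xbc (blk 11, set 1) → MISS  vc=[7, 3, 13]
7: 0xd1 (blk 13, set 1) → VC-HIT  vc=[7, 3, 11]
8: 0x30 (blk 3, set 1) → VC-HIT  vc=[7, 13, 11]
9: 0x79 (blk 7, set 1) → VC-HIT  vc=[3, 13, 11]
10: 0x31 (blk 3, set 1) → VC-HIT  vc=[7, 13, 11]
11: 0xd2 (blk 13, set 1) → VC-HIT  vc=[7, 3, 11]
12: 0xd4 (blk 13, set 1) → L1-HIT  vc=[7, 3, 11]

MISSES = 4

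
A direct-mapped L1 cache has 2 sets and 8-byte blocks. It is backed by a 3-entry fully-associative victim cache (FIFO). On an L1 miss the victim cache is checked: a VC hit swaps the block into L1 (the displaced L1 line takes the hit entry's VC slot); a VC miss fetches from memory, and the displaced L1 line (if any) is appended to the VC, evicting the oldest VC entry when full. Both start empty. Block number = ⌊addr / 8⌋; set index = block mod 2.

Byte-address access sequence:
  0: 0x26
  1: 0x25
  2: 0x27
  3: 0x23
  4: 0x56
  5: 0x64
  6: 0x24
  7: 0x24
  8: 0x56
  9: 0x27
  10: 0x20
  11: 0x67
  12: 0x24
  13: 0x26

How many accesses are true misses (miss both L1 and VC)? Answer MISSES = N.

MISSES = 3

#0 0x26→b4/s0 MISS; vc=[]
#1 0x25→b4/s0 L1-HIT; vc=[]
#2 0x27→b4/s0 L1-HIT; vc=[]
#3 0x23→b4/s0 L1-HIT; vc=[]
#4 0x56→b10/s0 MISS; vc=[4]
#5 0x64→b12/s0 MISS; vc=[4,10]
#6 0x24→b4/s0 VC-HIT; vc=[12,10]
#7 0x24→b4/s0 L1-HIT; vc=[12,10]
#8 0x56→b10/s0 VC-HIT; vc=[12,4]
#9 0x27→b4/s0 VC-HIT; vc=[12,10]
#10 0x20→b4/s0 L1-HIT; vc=[12,10]
#11 0x67→b12/s0 VC-HIT; vc=[4,10]
#12 0x24→b4/s0 VC-HIT; vc=[12,10]
#13 0x26→b4/s0 L1-HIT; vc=[12,10]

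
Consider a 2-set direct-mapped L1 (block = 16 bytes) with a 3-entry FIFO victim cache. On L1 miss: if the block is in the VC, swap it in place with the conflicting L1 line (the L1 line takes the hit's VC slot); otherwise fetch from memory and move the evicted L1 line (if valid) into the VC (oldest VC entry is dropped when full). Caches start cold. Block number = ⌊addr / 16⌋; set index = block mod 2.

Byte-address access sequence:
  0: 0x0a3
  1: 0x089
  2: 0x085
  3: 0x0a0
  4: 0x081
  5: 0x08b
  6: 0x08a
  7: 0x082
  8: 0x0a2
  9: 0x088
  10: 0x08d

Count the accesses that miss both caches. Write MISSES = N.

MISSES = 2

  [0] addr=0xa3 blk=10 s=0: MISS | VC []
  [1] addr=0x89 blk=8 s=0: MISS | VC [10]
  [2] addr=0x85 blk=8 s=0: L1-HIT | VC [10]
  [3] addr=0xa0 blk=10 s=0: VC-HIT | VC [8]
  [4] addr=0x81 blk=8 s=0: VC-HIT | VC [10]
  [5] addr=0x8b blk=8 s=0: L1-HIT | VC [10]
  [6] addr=0x8a blk=8 s=0: L1-HIT | VC [10]
  [7] addr=0x82 blk=8 s=0: L1-HIT | VC [10]
  [8] addr=0xa2 blk=10 s=0: VC-HIT | VC [8]
  [9] addr=0x88 blk=8 s=0: VC-HIT | VC [10]
  [10] addr=0x8d blk=8 s=0: L1-HIT | VC [10]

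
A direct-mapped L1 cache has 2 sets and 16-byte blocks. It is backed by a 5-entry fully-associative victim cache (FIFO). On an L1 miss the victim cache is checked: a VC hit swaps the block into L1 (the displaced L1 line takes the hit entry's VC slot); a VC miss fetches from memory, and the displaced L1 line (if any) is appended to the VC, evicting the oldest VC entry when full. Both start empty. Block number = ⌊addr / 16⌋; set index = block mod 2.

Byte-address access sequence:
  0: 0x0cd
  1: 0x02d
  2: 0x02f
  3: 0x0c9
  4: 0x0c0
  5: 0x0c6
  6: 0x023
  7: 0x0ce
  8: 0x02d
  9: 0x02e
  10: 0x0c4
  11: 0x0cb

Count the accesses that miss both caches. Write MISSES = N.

MISSES = 2

  [0] addr=0xcd blk=12 s=0: MISS | VC []
  [1] addr=0x2d blk=2 s=0: MISS | VC [12]
  [2] addr=0x2f blk=2 s=0: L1-HIT | VC [12]
  [3] addr=0xc9 blk=12 s=0: VC-HIT | VC [2]
  [4] addr=0xc0 blk=12 s=0: L1-HIT | VC [2]
  [5] addr=0xc6 blk=12 s=0: L1-HIT | VC [2]
  [6] addr=0x23 blk=2 s=0: VC-HIT | VC [12]
  [7] addr=0xce blk=12 s=0: VC-HIT | VC [2]
  [8] addr=0x2d blk=2 s=0: VC-HIT | VC [12]
  [9] addr=0x2e blk=2 s=0: L1-HIT | VC [12]
  [10] addr=0xc4 blk=12 s=0: VC-HIT | VC [2]
  [11] addr=0xcb blk=12 s=0: L1-HIT | VC [2]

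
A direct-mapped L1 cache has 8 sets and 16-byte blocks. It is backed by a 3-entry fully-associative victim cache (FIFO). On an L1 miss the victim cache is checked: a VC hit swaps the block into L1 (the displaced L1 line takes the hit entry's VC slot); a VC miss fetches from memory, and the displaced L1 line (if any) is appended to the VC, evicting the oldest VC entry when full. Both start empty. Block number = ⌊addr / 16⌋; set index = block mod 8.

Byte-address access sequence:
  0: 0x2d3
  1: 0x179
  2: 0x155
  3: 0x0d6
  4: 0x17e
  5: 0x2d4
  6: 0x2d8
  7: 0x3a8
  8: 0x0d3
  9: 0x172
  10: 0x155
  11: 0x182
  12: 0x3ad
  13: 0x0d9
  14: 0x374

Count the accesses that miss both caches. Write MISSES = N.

0: 0x2d3 (blk 45, set 5) → MISS  vc=[]
1: 0x179 (blk 23, set 7) → MISS  vc=[]
2: 0x155 (blk 21, set 5) → MISS  vc=[45]
3: 0xd6 (blk 13, set 5) → MISS  vc=[45, 21]
4: 0x17e (blk 23, set 7) → L1-HIT  vc=[45, 21]
5: 0x2d4 (blk 45, set 5) → VC-HIT  vc=[13, 21]
6: 0x2d8 (blk 45, set 5) → L1-HIT  vc=[13, 21]
7: 0x3a8 (blk 58, set 2) → MISS  vc=[13, 21]
8: 0xd3 (blk 13, set 5) → VC-HIT  vc=[45, 21]
9: 0x172 (blk 23, set 7) → L1-HIT  vc=[45, 21]
10: 0x155 (blk 21, set 5) → VC-HIT  vc=[45, 13]
11: 0x182 (blk 24, set 0) → MISS  vc=[45, 13]
12: 0x3ad (blk 58, set 2) → L1-HIT  vc=[45, 13]
13: 0xd9 (blk 13, set 5) → VC-HIT  vc=[45, 21]
14: 0x374 (blk 55, set 7) → MISS  vc=[45, 21, 23]

MISSES = 7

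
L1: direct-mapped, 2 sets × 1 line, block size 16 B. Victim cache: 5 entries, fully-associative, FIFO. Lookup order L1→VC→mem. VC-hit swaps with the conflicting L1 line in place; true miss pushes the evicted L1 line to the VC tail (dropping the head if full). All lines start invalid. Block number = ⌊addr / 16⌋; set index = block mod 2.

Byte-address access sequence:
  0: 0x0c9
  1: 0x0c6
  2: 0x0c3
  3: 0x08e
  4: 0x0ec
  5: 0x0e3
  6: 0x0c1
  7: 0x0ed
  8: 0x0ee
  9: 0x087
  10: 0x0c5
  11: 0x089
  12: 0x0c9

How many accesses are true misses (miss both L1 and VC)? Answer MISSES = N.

MISSES = 3

#0 0xc9→b12/s0 MISS; vc=[]
#1 0xc6→b12/s0 L1-HIT; vc=[]
#2 0xc3→b12/s0 L1-HIT; vc=[]
#3 0x8e→b8/s0 MISS; vc=[12]
#4 0xec→b14/s0 MISS; vc=[12,8]
#5 0xe3→b14/s0 L1-HIT; vc=[12,8]
#6 0xc1→b12/s0 VC-HIT; vc=[14,8]
#7 0xed→b14/s0 VC-HIT; vc=[12,8]
#8 0xee→b14/s0 L1-HIT; vc=[12,8]
#9 0x87→b8/s0 VC-HIT; vc=[12,14]
#10 0xc5→b12/s0 VC-HIT; vc=[8,14]
#11 0x89→b8/s0 VC-HIT; vc=[12,14]
#12 0xc9→b12/s0 VC-HIT; vc=[8,14]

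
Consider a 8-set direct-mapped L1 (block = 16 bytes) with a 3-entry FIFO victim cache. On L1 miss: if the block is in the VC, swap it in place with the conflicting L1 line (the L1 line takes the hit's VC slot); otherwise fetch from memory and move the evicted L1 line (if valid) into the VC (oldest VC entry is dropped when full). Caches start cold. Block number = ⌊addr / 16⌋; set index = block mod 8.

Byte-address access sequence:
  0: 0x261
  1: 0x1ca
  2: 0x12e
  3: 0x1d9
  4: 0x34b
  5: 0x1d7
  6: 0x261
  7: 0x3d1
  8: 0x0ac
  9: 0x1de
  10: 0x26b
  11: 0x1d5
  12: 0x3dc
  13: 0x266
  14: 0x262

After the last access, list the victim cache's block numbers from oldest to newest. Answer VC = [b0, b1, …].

0: 0x261 (blk 38, set 6) → MISS  vc=[]
1: 0x1ca (blk 28, set 4) → MISS  vc=[]
2: 0x12e (blk 18, set 2) → MISS  vc=[]
3: 0x1d9 (blk 29, set 5) → MISS  vc=[]
4: 0x34b (blk 52, set 4) → MISS  vc=[28]
5: 0x1d7 (blk 29, set 5) → L1-HIT  vc=[28]
6: 0x261 (blk 38, set 6) → L1-HIT  vc=[28]
7: 0x3d1 (blk 61, set 5) → MISS  vc=[28, 29]
8: 0xac (blk 10, set 2) → MISS  vc=[28, 29, 18]
9: 0x1de (blk 29, set 5) → VC-HIT  vc=[28, 61, 18]
10: 0x26b (blk 38, set 6) → L1-HIT  vc=[28, 61, 18]
11: 0x1d5 (blk 29, set 5) → L1-HIT  vc=[28, 61, 18]
12: 0x3dc (blk 61, set 5) → VC-HIT  vc=[28, 29, 18]
13: 0x266 (blk 38, set 6) → L1-HIT  vc=[28, 29, 18]
14: 0x262 (blk 38, set 6) → L1-HIT  vc=[28, 29, 18]

VC = [28, 29, 18]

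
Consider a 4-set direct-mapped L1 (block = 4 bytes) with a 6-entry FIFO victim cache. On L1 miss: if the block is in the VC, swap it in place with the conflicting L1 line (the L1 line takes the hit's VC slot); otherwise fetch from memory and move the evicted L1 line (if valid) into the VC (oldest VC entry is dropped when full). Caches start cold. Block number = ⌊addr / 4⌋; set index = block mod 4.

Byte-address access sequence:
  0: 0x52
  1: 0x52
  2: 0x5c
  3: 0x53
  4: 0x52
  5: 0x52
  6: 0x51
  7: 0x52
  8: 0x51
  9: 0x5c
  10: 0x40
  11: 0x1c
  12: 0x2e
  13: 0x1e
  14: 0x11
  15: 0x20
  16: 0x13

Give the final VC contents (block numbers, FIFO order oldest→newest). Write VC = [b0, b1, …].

VC = [20, 23, 11, 16, 8]

0: 0x52 (blk 20, set 0) → MISS  vc=[]
1: 0x52 (blk 20, set 0) → L1-HIT  vc=[]
2: 0x5c (blk 23, set 3) → MISS  vc=[]
3: 0x53 (blk 20, set 0) → L1-HIT  vc=[]
4: 0x52 (blk 20, set 0) → L1-HIT  vc=[]
5: 0x52 (blk 20, set 0) → L1-HIT  vc=[]
6: 0x51 (blk 20, set 0) → L1-HIT  vc=[]
7: 0x52 (blk 20, set 0) → L1-HIT  vc=[]
8: 0x51 (blk 20, set 0) → L1-HIT  vc=[]
9: 0x5c (blk 23, set 3) → L1-HIT  vc=[]
10: 0x40 (blk 16, set 0) → MISS  vc=[20]
11: 0x1c (blk 7, set 3) → MISS  vc=[20, 23]
12: 0x2e (blk 11, set 3) → MISS  vc=[20, 23, 7]
13: 0x1e (blk 7, set 3) → VC-HIT  vc=[20, 23, 11]
14: 0x11 (blk 4, set 0) → MISS  vc=[20, 23, 11, 16]
15: 0x20 (blk 8, set 0) → MISS  vc=[20, 23, 11, 16, 4]
16: 0x13 (blk 4, set 0) → VC-HIT  vc=[20, 23, 11, 16, 8]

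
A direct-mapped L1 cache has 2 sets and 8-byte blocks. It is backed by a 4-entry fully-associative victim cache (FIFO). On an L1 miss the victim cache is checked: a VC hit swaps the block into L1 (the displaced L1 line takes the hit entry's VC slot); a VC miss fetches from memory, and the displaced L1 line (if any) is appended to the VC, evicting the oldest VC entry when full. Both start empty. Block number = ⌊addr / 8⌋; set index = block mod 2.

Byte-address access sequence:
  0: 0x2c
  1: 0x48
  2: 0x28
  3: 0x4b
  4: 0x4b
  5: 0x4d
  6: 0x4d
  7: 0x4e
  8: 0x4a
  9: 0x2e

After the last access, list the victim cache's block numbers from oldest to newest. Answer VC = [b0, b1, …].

#0 0x2c→b5/s1 MISS; vc=[]
#1 0x48→b9/s1 MISS; vc=[5]
#2 0x28→b5/s1 VC-HIT; vc=[9]
#3 0x4b→b9/s1 VC-HIT; vc=[5]
#4 0x4b→b9/s1 L1-HIT; vc=[5]
#5 0x4d→b9/s1 L1-HIT; vc=[5]
#6 0x4d→b9/s1 L1-HIT; vc=[5]
#7 0x4e→b9/s1 L1-HIT; vc=[5]
#8 0x4a→b9/s1 L1-HIT; vc=[5]
#9 0x2e→b5/s1 VC-HIT; vc=[9]

VC = [9]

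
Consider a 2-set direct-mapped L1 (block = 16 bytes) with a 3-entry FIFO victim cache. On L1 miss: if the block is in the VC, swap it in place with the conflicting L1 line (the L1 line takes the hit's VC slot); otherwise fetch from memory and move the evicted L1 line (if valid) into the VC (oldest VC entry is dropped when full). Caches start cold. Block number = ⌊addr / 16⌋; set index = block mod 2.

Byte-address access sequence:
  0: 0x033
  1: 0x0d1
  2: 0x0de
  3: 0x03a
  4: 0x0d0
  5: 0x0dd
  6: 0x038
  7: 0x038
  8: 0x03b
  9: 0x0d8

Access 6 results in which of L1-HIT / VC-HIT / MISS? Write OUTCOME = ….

  [0] addr=0x33 blk=3 s=1: MISS | VC []
  [1] addr=0xd1 blk=13 s=1: MISS | VC [3]
  [2] addr=0xde blk=13 s=1: L1-HIT | VC [3]
  [3] addr=0x3a blk=3 s=1: VC-HIT | VC [13]
  [4] addr=0xd0 blk=13 s=1: VC-HIT | VC [3]
  [5] addr=0xdd blk=13 s=1: L1-HIT | VC [3]
  [6] addr=0x38 blk=3 s=1: VC-HIT | VC [13]
  [7] addr=0x38 blk=3 s=1: L1-HIT | VC [13]
  [8] addr=0x3b blk=3 s=1: L1-HIT | VC [13]
  [9] addr=0xd8 blk=13 s=1: VC-HIT | VC [3]

OUTCOME = VC-HIT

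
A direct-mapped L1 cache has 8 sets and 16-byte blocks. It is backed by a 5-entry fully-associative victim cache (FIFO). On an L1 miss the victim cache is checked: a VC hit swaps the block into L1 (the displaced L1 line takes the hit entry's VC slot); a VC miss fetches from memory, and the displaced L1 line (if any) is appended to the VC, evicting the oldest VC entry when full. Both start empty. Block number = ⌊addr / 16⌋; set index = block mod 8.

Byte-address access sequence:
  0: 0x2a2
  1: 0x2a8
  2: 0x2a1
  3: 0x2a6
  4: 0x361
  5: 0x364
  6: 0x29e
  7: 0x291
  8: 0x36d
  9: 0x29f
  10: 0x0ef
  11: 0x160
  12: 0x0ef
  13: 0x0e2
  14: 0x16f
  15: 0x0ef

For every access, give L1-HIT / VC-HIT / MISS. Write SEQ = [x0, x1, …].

0: 0x2a2 (blk 42, set 2) → MISS  vc=[]
1: 0x2a8 (blk 42, set 2) → L1-HIT  vc=[]
2: 0x2a1 (blk 42, set 2) → L1-HIT  vc=[]
3: 0x2a6 (blk 42, set 2) → L1-HIT  vc=[]
4: 0x361 (blk 54, set 6) → MISS  vc=[]
5: 0x364 (blk 54, set 6) → L1-HIT  vc=[]
6: 0x29e (blk 41, set 1) → MISS  vc=[]
7: 0x291 (blk 41, set 1) → L1-HIT  vc=[]
8: 0x36d (blk 54, set 6) → L1-HIT  vc=[]
9: 0x29f (blk 41, set 1) → L1-HIT  vc=[]
10: 0xef (blk 14, set 6) → MISS  vc=[54]
11: 0x160 (blk 22, set 6) → MISS  vc=[54, 14]
12: 0xef (blk 14, set 6) → VC-HIT  vc=[54, 22]
13: 0xe2 (blk 14, set 6) → L1-HIT  vc=[54, 22]
14: 0x16f (blk 22, set 6) → VC-HIT  vc=[54, 14]
15: 0xef (blk 14, set 6) → VC-HIT  vc=[54, 22]

SEQ = [MISS, L1-HIT, L1-HIT, L1-HIT, MISS, L1-HIT, MISS, L1-HIT, L1-HIT, L1-HIT, MISS, MISS, VC-HIT, L1-HIT, VC-HIT, VC-HIT]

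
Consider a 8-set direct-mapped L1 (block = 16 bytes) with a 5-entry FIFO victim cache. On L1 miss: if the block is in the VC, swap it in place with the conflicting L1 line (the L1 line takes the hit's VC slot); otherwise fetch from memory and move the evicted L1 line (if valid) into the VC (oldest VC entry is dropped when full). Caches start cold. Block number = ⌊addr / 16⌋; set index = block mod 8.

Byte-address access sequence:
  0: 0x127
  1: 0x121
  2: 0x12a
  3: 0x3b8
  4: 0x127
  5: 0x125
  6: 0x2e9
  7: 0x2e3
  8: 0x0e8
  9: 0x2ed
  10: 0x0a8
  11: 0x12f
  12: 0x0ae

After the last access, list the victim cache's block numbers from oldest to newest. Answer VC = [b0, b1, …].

VC = [14, 18]

#0 0x127→b18/s2 MISS; vc=[]
#1 0x121→b18/s2 L1-HIT; vc=[]
#2 0x12a→b18/s2 L1-HIT; vc=[]
#3 0x3b8→b59/s3 MISS; vc=[]
#4 0x127→b18/s2 L1-HIT; vc=[]
#5 0x125→b18/s2 L1-HIT; vc=[]
#6 0x2e9→b46/s6 MISS; vc=[]
#7 0x2e3→b46/s6 L1-HIT; vc=[]
#8 0xe8→b14/s6 MISS; vc=[46]
#9 0x2ed→b46/s6 VC-HIT; vc=[14]
#10 0xa8→b10/s2 MISS; vc=[14,18]
#11 0x12f→b18/s2 VC-HIT; vc=[14,10]
#12 0xae→b10/s2 VC-HIT; vc=[14,18]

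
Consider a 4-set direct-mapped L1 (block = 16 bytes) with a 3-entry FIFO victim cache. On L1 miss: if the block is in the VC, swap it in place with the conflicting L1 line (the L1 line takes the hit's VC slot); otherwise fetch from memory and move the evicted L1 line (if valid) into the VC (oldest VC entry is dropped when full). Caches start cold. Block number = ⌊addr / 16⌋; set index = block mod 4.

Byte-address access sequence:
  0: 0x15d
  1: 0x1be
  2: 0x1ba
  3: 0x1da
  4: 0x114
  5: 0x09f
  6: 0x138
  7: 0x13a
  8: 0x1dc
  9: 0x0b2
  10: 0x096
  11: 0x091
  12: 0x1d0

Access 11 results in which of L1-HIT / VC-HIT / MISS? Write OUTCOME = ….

  [0] addr=0x15d blk=21 s=1: MISS | VC []
  [1] addr=0x1be blk=27 s=3: MISS | VC []
  [2] addr=0x1ba blk=27 s=3: L1-HIT | VC []
  [3] addr=0x1da blk=29 s=1: MISS | VC [21]
  [4] addr=0x114 blk=17 s=1: MISS | VC [21, 29]
  [5] addr=0x9f blk=9 s=1: MISS | VC [21, 29, 17]
  [6] addr=0x138 blk=19 s=3: MISS | VC [29, 17, 27]
  [7] addr=0x13a blk=19 s=3: L1-HIT | VC [29, 17, 27]
  [8] addr=0x1dc blk=29 s=1: VC-HIT | VC [9, 17, 27]
  [9] addr=0xb2 blk=11 s=3: MISS | VC [17, 27, 19]
  [10] addr=0x96 blk=9 s=1: MISS | VC [27, 19, 29]
  [11] addr=0x91 blk=9 s=1: L1-HIT | VC [27, 19, 29]
  [12] addr=0x1d0 blk=29 s=1: VC-HIT | VC [27, 19, 9]

OUTCOME = L1-HIT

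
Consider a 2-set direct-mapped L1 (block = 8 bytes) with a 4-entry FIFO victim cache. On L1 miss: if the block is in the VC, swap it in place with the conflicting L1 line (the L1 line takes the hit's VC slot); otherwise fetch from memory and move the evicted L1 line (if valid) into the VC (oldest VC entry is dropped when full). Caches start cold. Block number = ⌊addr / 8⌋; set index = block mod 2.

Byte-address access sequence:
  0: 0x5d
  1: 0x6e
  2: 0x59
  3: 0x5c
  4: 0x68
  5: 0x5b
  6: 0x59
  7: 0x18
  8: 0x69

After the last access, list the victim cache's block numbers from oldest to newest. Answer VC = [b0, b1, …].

#0 0x5d→b11/s1 MISS; vc=[]
#1 0x6e→b13/s1 MISS; vc=[11]
#2 0x59→b11/s1 VC-HIT; vc=[13]
#3 0x5c→b11/s1 L1-HIT; vc=[13]
#4 0x68→b13/s1 VC-HIT; vc=[11]
#5 0x5b→b11/s1 VC-HIT; vc=[13]
#6 0x59→b11/s1 L1-HIT; vc=[13]
#7 0x18→b3/s1 MISS; vc=[13,11]
#8 0x69→b13/s1 VC-HIT; vc=[3,11]

VC = [3, 11]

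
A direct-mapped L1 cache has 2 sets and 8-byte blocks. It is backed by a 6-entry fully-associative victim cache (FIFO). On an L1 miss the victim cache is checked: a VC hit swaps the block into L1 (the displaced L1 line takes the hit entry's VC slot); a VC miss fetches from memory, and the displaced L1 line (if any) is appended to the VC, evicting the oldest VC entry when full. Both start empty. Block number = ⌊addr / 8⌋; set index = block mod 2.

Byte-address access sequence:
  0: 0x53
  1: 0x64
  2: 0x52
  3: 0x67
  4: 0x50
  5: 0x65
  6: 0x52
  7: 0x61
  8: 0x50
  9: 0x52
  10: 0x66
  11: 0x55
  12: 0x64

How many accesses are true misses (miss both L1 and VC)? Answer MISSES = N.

#0 0x53→b10/s0 MISS; vc=[]
#1 0x64→b12/s0 MISS; vc=[10]
#2 0x52→b10/s0 VC-HIT; vc=[12]
#3 0x67→b12/s0 VC-HIT; vc=[10]
#4 0x50→b10/s0 VC-HIT; vc=[12]
#5 0x65→b12/s0 VC-HIT; vc=[10]
#6 0x52→b10/s0 VC-HIT; vc=[12]
#7 0x61→b12/s0 VC-HIT; vc=[10]
#8 0x50→b10/s0 VC-HIT; vc=[12]
#9 0x52→b10/s0 L1-HIT; vc=[12]
#10 0x66→b12/s0 VC-HIT; vc=[10]
#11 0x55→b10/s0 VC-HIT; vc=[12]
#12 0x64→b12/s0 VC-HIT; vc=[10]

MISSES = 2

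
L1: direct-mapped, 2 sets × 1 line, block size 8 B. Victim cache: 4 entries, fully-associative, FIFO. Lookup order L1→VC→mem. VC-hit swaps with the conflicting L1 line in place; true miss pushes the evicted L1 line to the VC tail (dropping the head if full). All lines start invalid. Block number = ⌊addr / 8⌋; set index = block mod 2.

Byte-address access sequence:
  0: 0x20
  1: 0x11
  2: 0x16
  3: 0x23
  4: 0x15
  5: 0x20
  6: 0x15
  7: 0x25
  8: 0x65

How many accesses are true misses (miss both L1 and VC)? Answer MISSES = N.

  [0] addr=0x20 blk=4 s=0: MISS | VC []
  [1] addr=0x11 blk=2 s=0: MISS | VC [4]
  [2] addr=0x16 blk=2 s=0: L1-HIT | VC [4]
  [3] addr=0x23 blk=4 s=0: VC-HIT | VC [2]
  [4] addr=0x15 blk=2 s=0: VC-HIT | VC [4]
  [5] addr=0x20 blk=4 s=0: VC-HIT | VC [2]
  [6] addr=0x15 blk=2 s=0: VC-HIT | VC [4]
  [7] addr=0x25 blk=4 s=0: VC-HIT | VC [2]
  [8] addr=0x65 blk=12 s=0: MISS | VC [2, 4]

MISSES = 3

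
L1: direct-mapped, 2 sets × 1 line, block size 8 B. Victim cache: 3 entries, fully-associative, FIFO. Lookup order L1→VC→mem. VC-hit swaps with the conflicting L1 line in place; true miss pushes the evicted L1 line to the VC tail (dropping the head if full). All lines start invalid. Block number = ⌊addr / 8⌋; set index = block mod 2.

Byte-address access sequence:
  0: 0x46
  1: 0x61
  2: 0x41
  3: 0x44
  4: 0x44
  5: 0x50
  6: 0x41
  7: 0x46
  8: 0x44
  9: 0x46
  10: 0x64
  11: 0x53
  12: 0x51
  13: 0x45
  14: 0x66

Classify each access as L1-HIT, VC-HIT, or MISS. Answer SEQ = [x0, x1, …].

#0 0x46→b8/s0 MISS; vc=[]
#1 0x61→b12/s0 MISS; vc=[8]
#2 0x41→b8/s0 VC-HIT; vc=[12]
#3 0x44→b8/s0 L1-HIT; vc=[12]
#4 0x44→b8/s0 L1-HIT; vc=[12]
#5 0x50→b10/s0 MISS; vc=[12,8]
#6 0x41→b8/s0 VC-HIT; vc=[12,10]
#7 0x46→b8/s0 L1-HIT; vc=[12,10]
#8 0x44→b8/s0 L1-HIT; vc=[12,10]
#9 0x46→b8/s0 L1-HIT; vc=[12,10]
#10 0x64→b12/s0 VC-HIT; vc=[8,10]
#11 0x53→b10/s0 VC-HIT; vc=[8,12]
#12 0x51→b10/s0 L1-HIT; vc=[8,12]
#13 0x45→b8/s0 VC-HIT; vc=[10,12]
#14 0x66→b12/s0 VC-HIT; vc=[10,8]

SEQ = [MISS, MISS, VC-HIT, L1-HIT, L1-HIT, MISS, VC-HIT, L1-HIT, L1-HIT, L1-HIT, VC-HIT, VC-HIT, L1-HIT, VC-HIT, VC-HIT]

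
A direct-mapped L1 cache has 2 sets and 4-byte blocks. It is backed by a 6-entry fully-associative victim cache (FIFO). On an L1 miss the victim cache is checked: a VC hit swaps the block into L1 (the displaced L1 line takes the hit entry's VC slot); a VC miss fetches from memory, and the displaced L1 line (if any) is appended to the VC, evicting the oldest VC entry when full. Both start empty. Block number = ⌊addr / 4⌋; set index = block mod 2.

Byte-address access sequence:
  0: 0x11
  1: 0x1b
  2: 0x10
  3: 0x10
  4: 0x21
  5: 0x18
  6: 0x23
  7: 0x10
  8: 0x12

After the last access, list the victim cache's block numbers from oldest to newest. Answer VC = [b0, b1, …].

0: 0x11 (blk 4, set 0) → MISS  vc=[]
1: 0x1b (blk 6, set 0) → MISS  vc=[4]
2: 0x10 (blk 4, set 0) → VC-HIT  vc=[6]
3: 0x10 (blk 4, set 0) → L1-HIT  vc=[6]
4: 0x21 (blk 8, set 0) → MISS  vc=[6, 4]
5: 0x18 (blk 6, set 0) → VC-HIT  vc=[8, 4]
6: 0x23 (blk 8, set 0) → VC-HIT  vc=[6, 4]
7: 0x10 (blk 4, set 0) → VC-HIT  vc=[6, 8]
8: 0x12 (blk 4, set 0) → L1-HIT  vc=[6, 8]

VC = [6, 8]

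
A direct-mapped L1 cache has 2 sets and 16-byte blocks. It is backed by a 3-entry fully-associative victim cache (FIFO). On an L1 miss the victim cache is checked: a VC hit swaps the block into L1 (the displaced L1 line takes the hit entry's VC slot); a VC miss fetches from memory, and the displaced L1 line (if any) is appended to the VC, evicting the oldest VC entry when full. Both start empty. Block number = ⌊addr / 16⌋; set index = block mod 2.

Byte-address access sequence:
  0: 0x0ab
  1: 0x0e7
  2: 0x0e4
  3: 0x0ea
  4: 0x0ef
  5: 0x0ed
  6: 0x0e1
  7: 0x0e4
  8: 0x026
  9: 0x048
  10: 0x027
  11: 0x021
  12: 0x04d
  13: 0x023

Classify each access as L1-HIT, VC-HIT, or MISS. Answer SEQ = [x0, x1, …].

SEQ = [MISS, MISS, L1-HIT, L1-HIT, L1-HIT, L1-HIT, L1-HIT, L1-HIT, MISS, MISS, VC-HIT, L1-HIT, VC-HIT, VC-HIT]

#0 0xab→b10/s0 MISS; vc=[]
#1 0xe7→b14/s0 MISS; vc=[10]
#2 0xe4→b14/s0 L1-HIT; vc=[10]
#3 0xea→b14/s0 L1-HIT; vc=[10]
#4 0xef→b14/s0 L1-HIT; vc=[10]
#5 0xed→b14/s0 L1-HIT; vc=[10]
#6 0xe1→b14/s0 L1-HIT; vc=[10]
#7 0xe4→b14/s0 L1-HIT; vc=[10]
#8 0x26→b2/s0 MISS; vc=[10,14]
#9 0x48→b4/s0 MISS; vc=[10,14,2]
#10 0x27→b2/s0 VC-HIT; vc=[10,14,4]
#11 0x21→b2/s0 L1-HIT; vc=[10,14,4]
#12 0x4d→b4/s0 VC-HIT; vc=[10,14,2]
#13 0x23→b2/s0 VC-HIT; vc=[10,14,4]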